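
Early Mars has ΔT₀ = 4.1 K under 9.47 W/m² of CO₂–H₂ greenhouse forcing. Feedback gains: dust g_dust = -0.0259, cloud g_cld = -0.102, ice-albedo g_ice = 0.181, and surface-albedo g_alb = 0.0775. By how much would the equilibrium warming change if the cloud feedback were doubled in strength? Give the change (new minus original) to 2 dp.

Original: g = 0.1306, ΔT = 4.1/(1−0.1306) = 4.7159 K.
With doubled cloud: g' = 0.0286, ΔT' = 4.1/(1−0.0286) = 4.2207 K.
Change = 4.2207 − 4.7159 = -0.50 K.

-0.50 K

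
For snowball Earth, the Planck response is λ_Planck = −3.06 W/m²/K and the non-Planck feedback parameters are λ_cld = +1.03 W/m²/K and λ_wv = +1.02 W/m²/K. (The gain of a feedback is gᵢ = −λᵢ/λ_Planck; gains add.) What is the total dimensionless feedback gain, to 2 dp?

0.67

Convert to gains: g_cld = 1.03/3.06 = 0.3366; g_wv = 1.02/3.06 = 0.3333.
Total gain g = 0.6699.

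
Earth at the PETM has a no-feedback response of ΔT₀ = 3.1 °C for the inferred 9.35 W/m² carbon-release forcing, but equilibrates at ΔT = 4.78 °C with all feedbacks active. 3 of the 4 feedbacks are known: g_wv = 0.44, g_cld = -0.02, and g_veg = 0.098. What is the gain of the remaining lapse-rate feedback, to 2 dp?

-0.17

Amplification A = ΔT/ΔT₀ = 4.78/3.1 = 1.542.
Total gain g = 1 − 1/A = 1 − 1/1.542 = 0.3515.
Known gains sum to 0.44 − 0.02 + 0.098 = 0.518.
g_lr = 0.3515 − 0.518 = -0.17.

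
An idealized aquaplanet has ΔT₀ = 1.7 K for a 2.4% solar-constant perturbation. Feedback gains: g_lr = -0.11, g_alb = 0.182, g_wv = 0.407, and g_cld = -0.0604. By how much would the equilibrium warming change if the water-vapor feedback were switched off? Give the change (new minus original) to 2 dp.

-1.20 K

Original: g = 0.4186, ΔT = 1.7/(1−0.4186) = 2.9240 K.
Without water-vapor: g' = 0.0116, ΔT' = 1.7/(1−0.0116) = 1.7200 K.
Change = 1.7200 − 2.9240 = -1.20 K.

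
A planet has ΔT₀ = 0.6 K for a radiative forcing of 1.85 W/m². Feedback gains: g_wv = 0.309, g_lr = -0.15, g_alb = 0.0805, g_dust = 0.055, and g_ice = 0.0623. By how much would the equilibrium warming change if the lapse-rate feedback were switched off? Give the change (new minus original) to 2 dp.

Original: g = 0.3568, ΔT = 0.6/(1−0.3568) = 0.9328 K.
Without lapse-rate: g' = 0.5068, ΔT' = 0.6/(1−0.5068) = 1.2165 K.
Change = 1.2165 − 0.9328 = 0.28 K.

0.28 K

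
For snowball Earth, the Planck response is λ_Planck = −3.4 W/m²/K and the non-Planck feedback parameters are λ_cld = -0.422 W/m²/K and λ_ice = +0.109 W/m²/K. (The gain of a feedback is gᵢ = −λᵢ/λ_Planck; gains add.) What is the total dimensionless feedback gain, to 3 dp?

-0.092

Convert to gains: g_cld = -0.422/3.4 = -0.1241; g_ice = 0.109/3.4 = 0.03206.
Total gain g = -0.09204.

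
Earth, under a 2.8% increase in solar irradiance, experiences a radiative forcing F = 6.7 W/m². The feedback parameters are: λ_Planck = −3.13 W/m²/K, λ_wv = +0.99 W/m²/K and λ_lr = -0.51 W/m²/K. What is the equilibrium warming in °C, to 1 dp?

Net feedback parameter λ = (−3.13) + (+0.99) + (-0.51) = -2.65 W/m²/K.
ΔT = −F/λ = −6.7/(-2.65) = 2.5 °C.

2.5 °C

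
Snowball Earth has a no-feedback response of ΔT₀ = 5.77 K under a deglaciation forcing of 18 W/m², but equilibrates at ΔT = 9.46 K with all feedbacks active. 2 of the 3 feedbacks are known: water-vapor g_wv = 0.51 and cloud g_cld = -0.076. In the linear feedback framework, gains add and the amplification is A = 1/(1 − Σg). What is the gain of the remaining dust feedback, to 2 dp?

Amplification A = ΔT/ΔT₀ = 9.46/5.77 = 1.64.
Total gain g = 1 − 1/A = 1 − 1/1.64 = 0.3902.
Known gains sum to 0.51 − 0.076 = 0.434.
g_dust = 0.3902 − 0.434 = -0.04.

-0.04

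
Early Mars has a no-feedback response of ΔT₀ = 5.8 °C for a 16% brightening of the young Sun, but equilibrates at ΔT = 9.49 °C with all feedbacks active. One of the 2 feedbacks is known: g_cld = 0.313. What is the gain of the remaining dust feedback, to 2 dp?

0.08

Amplification A = ΔT/ΔT₀ = 9.49/5.8 = 1.636.
Total gain g = 1 − 1/A = 1 − 1/1.636 = 0.3888.
The known gain is 0.313.
g_dust = 0.3888 − 0.313 = 0.08.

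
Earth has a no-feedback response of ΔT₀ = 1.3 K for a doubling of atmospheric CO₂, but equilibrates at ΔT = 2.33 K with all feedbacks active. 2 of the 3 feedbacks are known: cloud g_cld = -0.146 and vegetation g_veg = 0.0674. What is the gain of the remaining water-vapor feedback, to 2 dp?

0.52

Amplification A = ΔT/ΔT₀ = 2.33/1.3 = 1.792.
Total gain g = 1 − 1/A = 1 − 1/1.792 = 0.442.
Known gains sum to -0.146 + 0.0674 = -0.0786.
g_wv = 0.442 + 0.0786 = 0.52.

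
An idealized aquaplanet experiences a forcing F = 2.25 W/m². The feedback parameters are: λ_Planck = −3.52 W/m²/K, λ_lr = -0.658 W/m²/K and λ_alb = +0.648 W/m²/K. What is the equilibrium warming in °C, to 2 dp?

0.64 °C

Net feedback parameter λ = (−3.52) + (-0.658) + (+0.648) = -3.53 W/m²/K.
ΔT = −F/λ = −2.25/(-3.53) = 0.64 °C.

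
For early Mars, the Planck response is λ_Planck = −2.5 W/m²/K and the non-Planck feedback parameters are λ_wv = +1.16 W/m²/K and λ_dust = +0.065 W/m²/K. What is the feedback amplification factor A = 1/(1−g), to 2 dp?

1.96

Convert to gains: g_wv = 1.16/2.5 = 0.464; g_dust = 0.065/2.5 = 0.026.
Total gain g = 0.49.
A = 1/(1 − 0.49) = 1.96.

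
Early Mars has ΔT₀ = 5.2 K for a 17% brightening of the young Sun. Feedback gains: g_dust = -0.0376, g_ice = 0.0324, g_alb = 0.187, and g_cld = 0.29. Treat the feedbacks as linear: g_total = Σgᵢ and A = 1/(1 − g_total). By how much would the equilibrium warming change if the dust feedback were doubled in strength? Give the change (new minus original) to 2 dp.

Original: g = 0.4718, ΔT = 5.2/(1−0.4718) = 9.8448 K.
With doubled dust: g' = 0.4342, ΔT' = 5.2/(1−0.4342) = 9.1905 K.
Change = 9.1905 − 9.8448 = -0.65 K.

-0.65 K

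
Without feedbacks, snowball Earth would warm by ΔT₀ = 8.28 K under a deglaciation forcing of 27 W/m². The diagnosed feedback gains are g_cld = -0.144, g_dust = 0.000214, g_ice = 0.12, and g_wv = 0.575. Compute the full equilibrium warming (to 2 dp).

Total gain g = -0.144 + 0.000214 + 0.12 + 0.575 = 0.551214.
Amplification A = 1/(1 − 0.551214) = 2.228.
ΔT = 8.28 × 2.228 = 18.45 K.

18.45 K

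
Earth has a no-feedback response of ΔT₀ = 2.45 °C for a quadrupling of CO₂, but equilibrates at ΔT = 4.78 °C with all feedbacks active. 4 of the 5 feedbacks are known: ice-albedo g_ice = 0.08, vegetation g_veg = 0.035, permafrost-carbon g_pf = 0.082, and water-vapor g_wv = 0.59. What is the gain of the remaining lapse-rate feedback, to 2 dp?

Amplification A = ΔT/ΔT₀ = 4.78/2.45 = 1.951.
Total gain g = 1 − 1/A = 1 − 1/1.951 = 0.4874.
Known gains sum to 0.08 + 0.035 + 0.082 + 0.59 = 0.787.
g_lr = 0.4874 − 0.787 = -0.30.

-0.30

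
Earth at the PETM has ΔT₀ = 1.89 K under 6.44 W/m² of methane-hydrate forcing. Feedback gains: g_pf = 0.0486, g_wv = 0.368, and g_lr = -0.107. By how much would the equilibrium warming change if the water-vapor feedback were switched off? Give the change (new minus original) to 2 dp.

-0.95 K

Original: g = 0.3096, ΔT = 1.89/(1−0.3096) = 2.7375 K.
Without water-vapor: g' = -0.0584, ΔT' = 1.89/(1+0.0584) = 1.7857 K.
Change = 1.7857 − 2.7375 = -0.95 K.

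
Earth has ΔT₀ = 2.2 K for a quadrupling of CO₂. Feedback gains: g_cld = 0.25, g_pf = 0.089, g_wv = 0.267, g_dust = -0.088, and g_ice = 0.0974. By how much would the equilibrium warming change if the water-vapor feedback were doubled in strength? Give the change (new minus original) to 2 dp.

Original: g = 0.6154, ΔT = 2.2/(1−0.6154) = 5.7202 K.
With doubled water-vapor: g' = 0.8824, ΔT' = 2.2/(1−0.8824) = 18.7075 K.
Change = 18.7075 − 5.7202 = 12.99 K.

12.99 K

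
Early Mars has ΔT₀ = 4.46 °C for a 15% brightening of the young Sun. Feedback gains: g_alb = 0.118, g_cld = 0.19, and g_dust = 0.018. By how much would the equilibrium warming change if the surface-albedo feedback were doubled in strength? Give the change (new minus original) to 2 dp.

1.40 °C

Original: g = 0.326, ΔT = 4.46/(1−0.326) = 6.6172 °C.
With doubled surface-albedo: g' = 0.444, ΔT' = 4.46/(1−0.444) = 8.0216 °C.
Change = 8.0216 − 6.6172 = 1.40 °C.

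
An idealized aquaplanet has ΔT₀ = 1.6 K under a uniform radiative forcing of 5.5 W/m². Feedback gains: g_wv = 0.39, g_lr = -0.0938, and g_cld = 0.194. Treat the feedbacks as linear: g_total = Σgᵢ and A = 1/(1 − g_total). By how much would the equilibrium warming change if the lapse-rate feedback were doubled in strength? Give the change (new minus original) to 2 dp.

Original: g = 0.4902, ΔT = 1.6/(1−0.4902) = 3.1385 K.
With doubled lapse-rate: g' = 0.3964, ΔT' = 1.6/(1−0.3964) = 2.6508 K.
Change = 2.6508 − 3.1385 = -0.49 K.

-0.49 K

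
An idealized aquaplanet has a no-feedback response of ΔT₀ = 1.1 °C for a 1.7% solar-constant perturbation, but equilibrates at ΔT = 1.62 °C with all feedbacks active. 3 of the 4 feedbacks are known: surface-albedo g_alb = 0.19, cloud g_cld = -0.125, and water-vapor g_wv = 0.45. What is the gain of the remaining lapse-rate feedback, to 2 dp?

Amplification A = ΔT/ΔT₀ = 1.62/1.1 = 1.473.
Total gain g = 1 − 1/A = 1 − 1/1.473 = 0.3211.
Known gains sum to 0.19 − 0.125 + 0.45 = 0.515.
g_lr = 0.3211 − 0.515 = -0.19.

-0.19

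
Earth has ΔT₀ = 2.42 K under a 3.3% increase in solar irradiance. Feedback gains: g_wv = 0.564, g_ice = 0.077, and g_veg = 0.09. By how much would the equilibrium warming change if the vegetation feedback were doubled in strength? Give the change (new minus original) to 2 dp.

4.52 K

Original: g = 0.731, ΔT = 2.42/(1−0.731) = 8.9963 K.
With doubled vegetation: g' = 0.821, ΔT' = 2.42/(1−0.821) = 13.5196 K.
Change = 13.5196 − 8.9963 = 4.52 K.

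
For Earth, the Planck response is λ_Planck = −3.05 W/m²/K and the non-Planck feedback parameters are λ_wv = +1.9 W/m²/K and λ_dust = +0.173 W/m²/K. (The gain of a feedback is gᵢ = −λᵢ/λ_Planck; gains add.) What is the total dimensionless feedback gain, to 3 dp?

Convert to gains: g_wv = 1.9/3.05 = 0.623; g_dust = 0.173/3.05 = 0.05672.
Total gain g = 0.67972.

0.680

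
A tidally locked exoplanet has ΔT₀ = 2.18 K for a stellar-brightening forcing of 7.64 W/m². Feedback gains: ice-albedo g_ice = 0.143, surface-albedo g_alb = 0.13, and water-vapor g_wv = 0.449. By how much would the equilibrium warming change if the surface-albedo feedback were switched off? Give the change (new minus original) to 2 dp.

Original: g = 0.722, ΔT = 2.18/(1−0.722) = 7.8417 K.
Without surface-albedo: g' = 0.592, ΔT' = 2.18/(1−0.592) = 5.3431 K.
Change = 5.3431 − 7.8417 = -2.50 K.

-2.50 K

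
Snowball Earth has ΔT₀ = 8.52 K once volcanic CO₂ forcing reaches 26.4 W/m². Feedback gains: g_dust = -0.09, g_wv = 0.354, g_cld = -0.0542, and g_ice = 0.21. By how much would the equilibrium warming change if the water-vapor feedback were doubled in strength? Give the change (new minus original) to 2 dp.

Original: g = 0.4198, ΔT = 8.52/(1−0.4198) = 14.6846 K.
With doubled water-vapor: g' = 0.7738, ΔT' = 8.52/(1−0.7738) = 37.6658 K.
Change = 37.6658 − 14.6846 = 22.98 K.

22.98 K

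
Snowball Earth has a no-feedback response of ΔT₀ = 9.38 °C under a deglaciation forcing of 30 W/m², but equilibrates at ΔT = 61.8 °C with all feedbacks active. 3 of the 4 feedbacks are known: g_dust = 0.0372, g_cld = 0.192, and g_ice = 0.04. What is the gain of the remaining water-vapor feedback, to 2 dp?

Amplification A = ΔT/ΔT₀ = 61.8/9.38 = 6.588.
Total gain g = 1 − 1/A = 1 − 1/6.588 = 0.8482.
Known gains sum to 0.0372 + 0.192 + 0.04 = 0.2692.
g_wv = 0.8482 − 0.2692 = 0.58.

0.58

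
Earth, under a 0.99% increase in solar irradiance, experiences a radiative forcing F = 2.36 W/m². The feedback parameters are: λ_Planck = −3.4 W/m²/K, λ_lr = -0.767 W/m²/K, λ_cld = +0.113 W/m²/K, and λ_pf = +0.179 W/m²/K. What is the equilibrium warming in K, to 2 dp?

0.61 K

Net feedback parameter λ = (−3.4) + (-0.767) + (+0.113) + (+0.179) = -3.875 W/m²/K.
ΔT = −F/λ = −2.36/(-3.875) = 0.61 K.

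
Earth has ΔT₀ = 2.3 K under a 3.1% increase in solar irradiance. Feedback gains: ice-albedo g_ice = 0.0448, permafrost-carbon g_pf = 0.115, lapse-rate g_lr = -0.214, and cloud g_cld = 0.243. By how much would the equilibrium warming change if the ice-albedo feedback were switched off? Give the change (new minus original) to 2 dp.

-0.15 K

Original: g = 0.1888, ΔT = 2.3/(1−0.1888) = 2.8353 K.
Without ice-albedo: g' = 0.144, ΔT' = 2.3/(1−0.144) = 2.6869 K.
Change = 2.6869 − 2.8353 = -0.15 K.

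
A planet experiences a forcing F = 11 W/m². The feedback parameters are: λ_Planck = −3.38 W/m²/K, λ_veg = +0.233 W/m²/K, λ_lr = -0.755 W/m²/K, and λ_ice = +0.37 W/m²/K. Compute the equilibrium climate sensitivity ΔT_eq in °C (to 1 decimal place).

3.1 °C

Net feedback parameter λ = (−3.38) + (+0.233) + (-0.755) + (+0.37) = -3.532 W/m²/K.
ΔT = −F/λ = −11/(-3.532) = 3.1 °C.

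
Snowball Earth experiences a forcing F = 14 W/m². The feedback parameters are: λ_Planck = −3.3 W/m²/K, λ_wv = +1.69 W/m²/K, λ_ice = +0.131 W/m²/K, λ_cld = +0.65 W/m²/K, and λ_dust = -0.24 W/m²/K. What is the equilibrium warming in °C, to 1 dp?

Net feedback parameter λ = (−3.3) + (+1.69) + (+0.131) + (+0.65) + (-0.24) = -1.069 W/m²/K.
ΔT = −F/λ = −14/(-1.069) = 13.1 °C.

13.1 °C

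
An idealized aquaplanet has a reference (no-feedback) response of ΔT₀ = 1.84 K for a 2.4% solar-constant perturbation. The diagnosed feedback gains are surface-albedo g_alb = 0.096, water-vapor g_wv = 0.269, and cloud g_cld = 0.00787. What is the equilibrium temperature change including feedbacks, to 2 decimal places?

Total gain g = 0.096 + 0.269 + 0.00787 = 0.37287.
Amplification A = 1/(1 − 0.37287) = 1.595.
ΔT = 1.84 × 1.595 = 2.93 K.

2.93 K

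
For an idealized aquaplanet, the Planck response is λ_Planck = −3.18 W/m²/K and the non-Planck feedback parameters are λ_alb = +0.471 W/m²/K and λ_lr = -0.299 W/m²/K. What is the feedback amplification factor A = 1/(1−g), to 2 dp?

1.06

Convert to gains: g_alb = 0.471/3.18 = 0.1481; g_lr = -0.299/3.18 = -0.09403.
Total gain g = 0.05407.
A = 1/(1 − 0.05407) = 1.06.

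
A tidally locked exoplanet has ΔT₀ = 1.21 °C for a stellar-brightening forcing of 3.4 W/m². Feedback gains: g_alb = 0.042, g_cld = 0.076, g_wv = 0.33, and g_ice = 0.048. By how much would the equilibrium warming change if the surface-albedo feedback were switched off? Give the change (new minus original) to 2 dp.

Original: g = 0.496, ΔT = 1.21/(1−0.496) = 2.4008 °C.
Without surface-albedo: g' = 0.454, ΔT' = 1.21/(1−0.454) = 2.2161 °C.
Change = 2.2161 − 2.4008 = -0.18 °C.

-0.18 °C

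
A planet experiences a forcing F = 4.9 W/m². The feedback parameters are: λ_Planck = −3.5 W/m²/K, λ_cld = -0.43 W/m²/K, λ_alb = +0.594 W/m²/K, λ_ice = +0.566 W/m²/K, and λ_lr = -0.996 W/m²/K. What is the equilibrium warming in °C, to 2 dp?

Net feedback parameter λ = (−3.5) + (-0.43) + (+0.594) + (+0.566) + (-0.996) = -3.766 W/m²/K.
ΔT = −F/λ = −4.9/(-3.766) = 1.30 °C.

1.30 °C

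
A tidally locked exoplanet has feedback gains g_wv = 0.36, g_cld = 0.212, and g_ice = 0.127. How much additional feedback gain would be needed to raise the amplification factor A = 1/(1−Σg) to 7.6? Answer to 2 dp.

0.17

Current total gain = 0.699.
Target gain for A = 7.6: g* = 1 − 1/7.6 = 0.8684.
Additional gain needed = 0.8684 − 0.699 = 0.17.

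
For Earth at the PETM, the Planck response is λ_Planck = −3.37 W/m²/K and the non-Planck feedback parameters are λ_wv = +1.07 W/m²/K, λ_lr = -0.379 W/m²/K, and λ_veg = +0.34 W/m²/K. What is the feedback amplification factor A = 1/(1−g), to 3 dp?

Convert to gains: g_wv = 1.07/3.37 = 0.3175; g_lr = -0.379/3.37 = -0.1125; g_veg = 0.34/3.37 = 0.1009.
Total gain g = 0.3059.
A = 1/(1 − 0.3059) = 1.441.

1.441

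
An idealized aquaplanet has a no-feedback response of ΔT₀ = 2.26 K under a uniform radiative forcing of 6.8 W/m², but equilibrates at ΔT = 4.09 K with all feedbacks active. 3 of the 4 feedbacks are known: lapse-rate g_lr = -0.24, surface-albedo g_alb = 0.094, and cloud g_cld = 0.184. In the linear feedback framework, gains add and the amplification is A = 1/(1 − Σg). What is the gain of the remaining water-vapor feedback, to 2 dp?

0.41

Amplification A = ΔT/ΔT₀ = 4.09/2.26 = 1.81.
Total gain g = 1 − 1/A = 1 − 1/1.81 = 0.4475.
Known gains sum to -0.24 + 0.094 + 0.184 = 0.038.
g_wv = 0.4475 − 0.038 = 0.41.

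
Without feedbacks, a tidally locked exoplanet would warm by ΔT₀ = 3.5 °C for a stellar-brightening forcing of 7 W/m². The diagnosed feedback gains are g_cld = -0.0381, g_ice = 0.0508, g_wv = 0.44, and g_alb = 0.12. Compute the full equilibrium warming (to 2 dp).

Total gain g = -0.0381 + 0.0508 + 0.44 + 0.12 = 0.5727.
Amplification A = 1/(1 − 0.5727) = 2.34.
ΔT = 3.5 × 2.34 = 8.19 °C.

8.19 °C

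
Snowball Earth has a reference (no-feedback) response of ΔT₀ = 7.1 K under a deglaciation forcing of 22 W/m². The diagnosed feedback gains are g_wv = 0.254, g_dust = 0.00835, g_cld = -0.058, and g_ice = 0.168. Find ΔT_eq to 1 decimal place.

11.3 K

Total gain g = 0.254 + 0.00835 − 0.058 + 0.168 = 0.37235.
Amplification A = 1/(1 − 0.37235) = 1.593.
ΔT = 7.1 × 1.593 = 11.3 K.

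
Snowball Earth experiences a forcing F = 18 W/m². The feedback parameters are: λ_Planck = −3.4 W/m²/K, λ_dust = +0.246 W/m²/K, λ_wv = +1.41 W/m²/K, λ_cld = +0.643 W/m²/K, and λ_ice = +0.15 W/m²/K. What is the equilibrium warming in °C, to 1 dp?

18.9 °C

Net feedback parameter λ = (−3.4) + (+0.246) + (+1.41) + (+0.643) + (+0.15) = -0.951 W/m²/K.
ΔT = −F/λ = −18/(-0.951) = 18.9 °C.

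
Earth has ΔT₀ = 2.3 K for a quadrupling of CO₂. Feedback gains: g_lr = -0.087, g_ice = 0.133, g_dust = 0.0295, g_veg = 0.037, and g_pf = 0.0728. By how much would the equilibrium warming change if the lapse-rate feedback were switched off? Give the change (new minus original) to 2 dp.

Original: g = 0.1853, ΔT = 2.3/(1−0.1853) = 2.8231 K.
Without lapse-rate: g' = 0.2723, ΔT' = 2.3/(1−0.2723) = 3.1606 K.
Change = 3.1606 − 2.8231 = 0.34 K.

0.34 K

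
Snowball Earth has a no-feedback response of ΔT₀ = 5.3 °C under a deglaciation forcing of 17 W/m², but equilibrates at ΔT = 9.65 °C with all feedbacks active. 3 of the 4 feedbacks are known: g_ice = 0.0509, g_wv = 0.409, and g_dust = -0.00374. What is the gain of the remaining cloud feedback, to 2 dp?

Amplification A = ΔT/ΔT₀ = 9.65/5.3 = 1.821.
Total gain g = 1 − 1/A = 1 − 1/1.821 = 0.4509.
Known gains sum to 0.0509 + 0.409 − 0.00374 = 0.45616.
g_cld = 0.4509 − 0.45616 = -0.01.

-0.01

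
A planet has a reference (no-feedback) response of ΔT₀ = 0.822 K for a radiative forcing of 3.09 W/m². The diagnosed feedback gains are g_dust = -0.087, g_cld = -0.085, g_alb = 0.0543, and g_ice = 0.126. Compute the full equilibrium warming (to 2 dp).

0.83 K

Total gain g = -0.087 − 0.085 + 0.0543 + 0.126 = 0.0083.
Amplification A = 1/(1 − 0.0083) = 1.008.
ΔT = 0.822 × 1.008 = 0.83 K.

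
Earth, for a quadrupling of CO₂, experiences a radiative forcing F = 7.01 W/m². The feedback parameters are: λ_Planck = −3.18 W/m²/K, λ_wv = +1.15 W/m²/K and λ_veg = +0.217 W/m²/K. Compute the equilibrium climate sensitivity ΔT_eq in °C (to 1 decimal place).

Net feedback parameter λ = (−3.18) + (+1.15) + (+0.217) = -1.813 W/m²/K.
ΔT = −F/λ = −7.01/(-1.813) = 3.9 °C.

3.9 °C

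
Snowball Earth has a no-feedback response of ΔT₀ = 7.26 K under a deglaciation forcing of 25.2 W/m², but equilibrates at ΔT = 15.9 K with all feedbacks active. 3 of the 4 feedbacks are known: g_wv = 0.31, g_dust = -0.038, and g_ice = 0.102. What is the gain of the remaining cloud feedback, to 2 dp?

0.17

Amplification A = ΔT/ΔT₀ = 15.9/7.26 = 2.19.
Total gain g = 1 − 1/A = 1 − 1/2.19 = 0.5434.
Known gains sum to 0.31 − 0.038 + 0.102 = 0.374.
g_cld = 0.5434 − 0.374 = 0.17.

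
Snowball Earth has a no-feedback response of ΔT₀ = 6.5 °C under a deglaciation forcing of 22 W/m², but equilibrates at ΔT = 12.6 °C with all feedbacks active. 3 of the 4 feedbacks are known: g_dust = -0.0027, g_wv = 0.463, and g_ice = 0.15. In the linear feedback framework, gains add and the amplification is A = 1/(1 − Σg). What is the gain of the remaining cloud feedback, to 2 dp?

-0.13

Amplification A = ΔT/ΔT₀ = 12.6/6.5 = 1.938.
Total gain g = 1 − 1/A = 1 − 1/1.938 = 0.484.
Known gains sum to -0.0027 + 0.463 + 0.15 = 0.6103.
g_cld = 0.484 − 0.6103 = -0.13.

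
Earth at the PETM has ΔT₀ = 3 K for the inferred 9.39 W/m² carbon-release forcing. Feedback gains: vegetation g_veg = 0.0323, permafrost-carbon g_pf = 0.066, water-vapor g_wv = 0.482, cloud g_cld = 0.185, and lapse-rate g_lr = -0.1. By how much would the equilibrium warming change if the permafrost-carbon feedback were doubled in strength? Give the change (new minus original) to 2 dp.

2.20 K

Original: g = 0.6653, ΔT = 3/(1−0.6653) = 8.9633 K.
With doubled permafrost-carbon: g' = 0.7313, ΔT' = 3/(1−0.7313) = 11.1649 K.
Change = 11.1649 − 8.9633 = 2.20 K.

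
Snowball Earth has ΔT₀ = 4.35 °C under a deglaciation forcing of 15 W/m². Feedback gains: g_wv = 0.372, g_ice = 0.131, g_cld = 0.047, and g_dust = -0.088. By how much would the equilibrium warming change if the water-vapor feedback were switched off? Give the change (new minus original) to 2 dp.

-3.31 °C

Original: g = 0.462, ΔT = 4.35/(1−0.462) = 8.0855 °C.
Without water-vapor: g' = 0.09, ΔT' = 4.35/(1−0.09) = 4.7802 °C.
Change = 4.7802 − 8.0855 = -3.31 °C.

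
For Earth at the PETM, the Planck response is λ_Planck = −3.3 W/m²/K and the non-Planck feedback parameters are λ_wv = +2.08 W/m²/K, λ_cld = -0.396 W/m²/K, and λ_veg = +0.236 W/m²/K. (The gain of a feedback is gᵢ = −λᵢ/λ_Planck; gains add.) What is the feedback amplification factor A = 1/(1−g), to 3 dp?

Convert to gains: g_wv = 2.08/3.3 = 0.6303; g_cld = -0.396/3.3 = -0.12; g_veg = 0.236/3.3 = 0.07152.
Total gain g = 0.58182.
A = 1/(1 − 0.58182) = 2.391.

2.391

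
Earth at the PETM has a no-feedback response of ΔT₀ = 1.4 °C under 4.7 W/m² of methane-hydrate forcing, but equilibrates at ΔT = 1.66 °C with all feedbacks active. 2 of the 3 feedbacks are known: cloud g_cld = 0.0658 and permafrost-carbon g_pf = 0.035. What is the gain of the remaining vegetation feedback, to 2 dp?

Amplification A = ΔT/ΔT₀ = 1.66/1.4 = 1.186.
Total gain g = 1 − 1/A = 1 − 1/1.186 = 0.1568.
Known gains sum to 0.0658 + 0.035 = 0.1008.
g_veg = 0.1568 − 0.1008 = 0.06.

0.06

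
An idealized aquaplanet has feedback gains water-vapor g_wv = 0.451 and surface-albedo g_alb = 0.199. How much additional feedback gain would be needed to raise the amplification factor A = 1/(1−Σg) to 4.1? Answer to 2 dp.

Current total gain = 0.65.
Target gain for A = 4.1: g* = 1 − 1/4.1 = 0.7561.
Additional gain needed = 0.7561 − 0.65 = 0.11.

0.11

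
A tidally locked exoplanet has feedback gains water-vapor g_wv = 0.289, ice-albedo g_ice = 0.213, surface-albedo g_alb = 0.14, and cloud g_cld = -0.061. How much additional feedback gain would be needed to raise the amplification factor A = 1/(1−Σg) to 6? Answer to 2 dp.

0.25

Current total gain = 0.581.
Target gain for A = 6: g* = 1 − 1/6 = 0.8333.
Additional gain needed = 0.8333 − 0.581 = 0.25.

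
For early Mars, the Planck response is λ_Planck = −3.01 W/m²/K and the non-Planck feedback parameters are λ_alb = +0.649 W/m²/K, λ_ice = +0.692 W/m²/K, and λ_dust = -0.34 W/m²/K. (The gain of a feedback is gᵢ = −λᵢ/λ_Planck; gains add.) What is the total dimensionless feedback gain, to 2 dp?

0.33

Convert to gains: g_alb = 0.649/3.01 = 0.2156; g_ice = 0.692/3.01 = 0.2299; g_dust = -0.34/3.01 = -0.113.
Total gain g = 0.3325.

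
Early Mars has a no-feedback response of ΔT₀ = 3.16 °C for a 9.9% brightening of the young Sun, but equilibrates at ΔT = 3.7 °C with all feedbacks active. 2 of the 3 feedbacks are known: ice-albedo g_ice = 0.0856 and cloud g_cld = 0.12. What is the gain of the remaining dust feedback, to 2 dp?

Amplification A = ΔT/ΔT₀ = 3.7/3.16 = 1.171.
Total gain g = 1 − 1/A = 1 − 1/1.171 = 0.146.
Known gains sum to 0.0856 + 0.12 = 0.2056.
g_dust = 0.146 − 0.2056 = -0.06.

-0.06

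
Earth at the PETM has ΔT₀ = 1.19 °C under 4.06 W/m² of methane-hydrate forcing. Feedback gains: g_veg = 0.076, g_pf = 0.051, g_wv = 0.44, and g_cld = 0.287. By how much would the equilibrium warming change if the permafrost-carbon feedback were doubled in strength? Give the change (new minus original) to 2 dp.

Original: g = 0.854, ΔT = 1.19/(1−0.854) = 8.1507 °C.
With doubled permafrost-carbon: g' = 0.905, ΔT' = 1.19/(1−0.905) = 12.5263 °C.
Change = 12.5263 − 8.1507 = 4.38 °C.

4.38 °C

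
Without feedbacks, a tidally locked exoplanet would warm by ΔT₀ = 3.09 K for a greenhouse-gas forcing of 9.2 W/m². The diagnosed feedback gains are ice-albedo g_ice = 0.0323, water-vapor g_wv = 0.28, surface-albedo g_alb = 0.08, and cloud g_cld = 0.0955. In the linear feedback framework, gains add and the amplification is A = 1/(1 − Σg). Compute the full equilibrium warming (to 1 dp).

Total gain g = 0.0323 + 0.28 + 0.08 + 0.0955 = 0.4878.
Amplification A = 1/(1 − 0.4878) = 1.952.
ΔT = 3.09 × 1.952 = 6.0 K.

6.0 K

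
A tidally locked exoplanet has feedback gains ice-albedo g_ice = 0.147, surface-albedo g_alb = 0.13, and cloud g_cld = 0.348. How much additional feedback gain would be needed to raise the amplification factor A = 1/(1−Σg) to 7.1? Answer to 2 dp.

0.23

Current total gain = 0.625.
Target gain for A = 7.1: g* = 1 − 1/7.1 = 0.8592.
Additional gain needed = 0.8592 − 0.625 = 0.23.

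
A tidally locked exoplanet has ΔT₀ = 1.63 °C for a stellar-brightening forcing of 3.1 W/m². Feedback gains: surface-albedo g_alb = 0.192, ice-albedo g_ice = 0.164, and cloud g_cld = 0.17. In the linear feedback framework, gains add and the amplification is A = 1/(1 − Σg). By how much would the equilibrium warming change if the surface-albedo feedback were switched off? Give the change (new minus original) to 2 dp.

Original: g = 0.526, ΔT = 1.63/(1−0.526) = 3.4388 °C.
Without surface-albedo: g' = 0.334, ΔT' = 1.63/(1−0.334) = 2.4474 °C.
Change = 2.4474 − 3.4388 = -0.99 °C.

-0.99 °C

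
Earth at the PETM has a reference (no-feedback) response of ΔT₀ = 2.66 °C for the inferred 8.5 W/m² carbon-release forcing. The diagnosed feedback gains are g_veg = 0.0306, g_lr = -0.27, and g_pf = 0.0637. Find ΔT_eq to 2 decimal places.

Total gain g = 0.0306 − 0.27 + 0.0637 = -0.1757.
Amplification A = 1/(1 + 0.1757) = 0.8506.
ΔT = 2.66 × 0.8506 = 2.26 °C.

2.26 °C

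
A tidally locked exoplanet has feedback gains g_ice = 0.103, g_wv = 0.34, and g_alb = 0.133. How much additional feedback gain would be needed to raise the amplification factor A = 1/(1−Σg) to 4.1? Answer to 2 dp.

0.18

Current total gain = 0.576.
Target gain for A = 4.1: g* = 1 − 1/4.1 = 0.7561.
Additional gain needed = 0.7561 − 0.576 = 0.18.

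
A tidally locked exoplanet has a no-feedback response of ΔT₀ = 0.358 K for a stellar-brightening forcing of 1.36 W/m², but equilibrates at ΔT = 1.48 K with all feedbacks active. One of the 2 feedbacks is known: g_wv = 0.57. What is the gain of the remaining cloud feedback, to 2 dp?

Amplification A = ΔT/ΔT₀ = 1.48/0.358 = 4.134.
Total gain g = 1 − 1/A = 1 − 1/4.134 = 0.7581.
The known gain is 0.57.
g_cld = 0.7581 − 0.57 = 0.19.

0.19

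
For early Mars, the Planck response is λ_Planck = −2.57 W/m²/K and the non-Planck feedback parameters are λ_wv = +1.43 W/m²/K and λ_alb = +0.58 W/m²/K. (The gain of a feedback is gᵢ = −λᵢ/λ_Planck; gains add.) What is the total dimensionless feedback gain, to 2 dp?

Convert to gains: g_wv = 1.43/2.57 = 0.5564; g_alb = 0.58/2.57 = 0.2257.
Total gain g = 0.7821.

0.78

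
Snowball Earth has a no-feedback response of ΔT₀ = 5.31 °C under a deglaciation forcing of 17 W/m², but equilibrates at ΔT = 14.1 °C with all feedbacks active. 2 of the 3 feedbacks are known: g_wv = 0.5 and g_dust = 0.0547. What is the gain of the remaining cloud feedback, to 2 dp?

0.07

Amplification A = ΔT/ΔT₀ = 14.1/5.31 = 2.655.
Total gain g = 1 − 1/A = 1 − 1/2.655 = 0.6234.
Known gains sum to 0.5 + 0.0547 = 0.5547.
g_cld = 0.6234 − 0.5547 = 0.07.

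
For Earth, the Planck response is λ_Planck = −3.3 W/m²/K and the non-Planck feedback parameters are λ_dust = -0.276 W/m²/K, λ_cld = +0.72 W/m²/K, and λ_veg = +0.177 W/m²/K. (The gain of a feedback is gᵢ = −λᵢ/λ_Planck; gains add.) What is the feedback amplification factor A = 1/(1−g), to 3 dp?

Convert to gains: g_dust = -0.276/3.3 = -0.08364; g_cld = 0.72/3.3 = 0.2182; g_veg = 0.177/3.3 = 0.05364.
Total gain g = 0.1882.
A = 1/(1 − 0.1882) = 1.232.

1.232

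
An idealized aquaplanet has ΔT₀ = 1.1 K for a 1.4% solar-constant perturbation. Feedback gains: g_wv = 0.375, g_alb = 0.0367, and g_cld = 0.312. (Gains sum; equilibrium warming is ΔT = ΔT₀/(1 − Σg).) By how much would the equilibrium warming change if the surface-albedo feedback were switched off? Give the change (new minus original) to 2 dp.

-0.47 K

Original: g = 0.7237, ΔT = 1.1/(1−0.7237) = 3.9812 K.
Without surface-albedo: g' = 0.687, ΔT' = 1.1/(1−0.687) = 3.5144 K.
Change = 3.5144 − 3.9812 = -0.47 K.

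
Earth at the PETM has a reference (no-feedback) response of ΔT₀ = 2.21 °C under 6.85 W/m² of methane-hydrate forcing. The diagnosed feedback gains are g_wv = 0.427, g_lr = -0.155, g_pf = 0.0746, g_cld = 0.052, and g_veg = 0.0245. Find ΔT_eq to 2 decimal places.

Total gain g = 0.427 − 0.155 + 0.0746 + 0.052 + 0.0245 = 0.4231.
Amplification A = 1/(1 − 0.4231) = 1.733.
ΔT = 2.21 × 1.733 = 3.83 °C.

3.83 °C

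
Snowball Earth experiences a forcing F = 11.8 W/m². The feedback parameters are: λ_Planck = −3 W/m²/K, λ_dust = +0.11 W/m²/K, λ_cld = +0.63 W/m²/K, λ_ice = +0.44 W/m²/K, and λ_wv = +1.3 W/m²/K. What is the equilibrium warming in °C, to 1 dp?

22.7 °C

Net feedback parameter λ = (−3) + (+0.11) + (+0.63) + (+0.44) + (+1.3) = -0.52 W/m²/K.
ΔT = −F/λ = −11.8/(-0.52) = 22.7 °C.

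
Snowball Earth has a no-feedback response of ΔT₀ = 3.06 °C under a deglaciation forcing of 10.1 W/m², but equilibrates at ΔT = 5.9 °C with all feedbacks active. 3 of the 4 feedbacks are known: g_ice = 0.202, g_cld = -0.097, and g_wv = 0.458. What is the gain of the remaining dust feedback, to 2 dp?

Amplification A = ΔT/ΔT₀ = 5.9/3.06 = 1.928.
Total gain g = 1 − 1/A = 1 − 1/1.928 = 0.4813.
Known gains sum to 0.202 − 0.097 + 0.458 = 0.563.
g_dust = 0.4813 − 0.563 = -0.08.

-0.08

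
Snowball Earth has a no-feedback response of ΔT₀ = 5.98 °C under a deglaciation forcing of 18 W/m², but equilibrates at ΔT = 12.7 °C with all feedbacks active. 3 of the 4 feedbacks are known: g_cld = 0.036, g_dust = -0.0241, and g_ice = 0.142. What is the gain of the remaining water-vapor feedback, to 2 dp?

0.38

Amplification A = ΔT/ΔT₀ = 12.7/5.98 = 2.124.
Total gain g = 1 − 1/A = 1 − 1/2.124 = 0.5292.
Known gains sum to 0.036 − 0.0241 + 0.142 = 0.1539.
g_wv = 0.5292 − 0.1539 = 0.38.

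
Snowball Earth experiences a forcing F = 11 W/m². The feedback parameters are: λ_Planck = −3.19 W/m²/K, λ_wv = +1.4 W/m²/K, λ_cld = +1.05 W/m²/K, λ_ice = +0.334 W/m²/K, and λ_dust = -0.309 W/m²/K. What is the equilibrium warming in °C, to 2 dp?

Net feedback parameter λ = (−3.19) + (+1.4) + (+1.05) + (+0.334) + (-0.309) = -0.715 W/m²/K.
ΔT = −F/λ = −11/(-0.715) = 15.38 °C.

15.38 °C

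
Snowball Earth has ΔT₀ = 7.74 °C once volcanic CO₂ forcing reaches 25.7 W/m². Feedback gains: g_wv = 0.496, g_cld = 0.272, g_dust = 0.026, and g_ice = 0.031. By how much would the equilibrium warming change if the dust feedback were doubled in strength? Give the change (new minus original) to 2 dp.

7.72 °C

Original: g = 0.825, ΔT = 7.74/(1−0.825) = 44.2286 °C.
With doubled dust: g' = 0.851, ΔT' = 7.74/(1−0.851) = 51.9463 °C.
Change = 51.9463 − 44.2286 = 7.72 °C.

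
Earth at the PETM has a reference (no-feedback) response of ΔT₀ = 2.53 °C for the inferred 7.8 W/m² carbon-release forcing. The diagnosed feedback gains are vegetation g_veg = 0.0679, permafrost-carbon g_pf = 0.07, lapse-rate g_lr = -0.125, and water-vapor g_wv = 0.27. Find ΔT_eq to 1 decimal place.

Total gain g = 0.0679 + 0.07 − 0.125 + 0.27 = 0.2829.
Amplification A = 1/(1 − 0.2829) = 1.395.
ΔT = 2.53 × 1.395 = 3.5 °C.

3.5 °C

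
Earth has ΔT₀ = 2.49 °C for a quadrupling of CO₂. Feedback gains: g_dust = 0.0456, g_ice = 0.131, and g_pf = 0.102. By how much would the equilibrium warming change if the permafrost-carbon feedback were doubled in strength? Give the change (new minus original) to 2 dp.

Original: g = 0.2786, ΔT = 2.49/(1−0.2786) = 3.4516 °C.
With doubled permafrost-carbon: g' = 0.3806, ΔT' = 2.49/(1−0.3806) = 4.0200 °C.
Change = 4.0200 − 3.4516 = 0.57 °C.

0.57 °C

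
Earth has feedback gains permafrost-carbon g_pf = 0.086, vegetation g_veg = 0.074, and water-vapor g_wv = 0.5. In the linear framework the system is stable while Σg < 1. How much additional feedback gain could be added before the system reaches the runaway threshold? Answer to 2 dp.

Current total gain = 0.086 + 0.074 + 0.5 = 0.66.
Margin to runaway = 1 − 0.66 = 0.34.

0.34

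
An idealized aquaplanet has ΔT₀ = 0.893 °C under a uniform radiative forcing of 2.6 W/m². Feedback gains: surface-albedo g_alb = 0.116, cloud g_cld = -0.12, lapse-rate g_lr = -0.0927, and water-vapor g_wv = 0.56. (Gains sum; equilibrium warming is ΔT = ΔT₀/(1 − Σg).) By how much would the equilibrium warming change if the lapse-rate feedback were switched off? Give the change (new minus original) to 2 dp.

0.35 °C

Original: g = 0.4633, ΔT = 0.893/(1−0.4633) = 1.6639 °C.
Without lapse-rate: g' = 0.556, ΔT' = 0.893/(1−0.556) = 2.0113 °C.
Change = 2.0113 − 1.6639 = 0.35 °C.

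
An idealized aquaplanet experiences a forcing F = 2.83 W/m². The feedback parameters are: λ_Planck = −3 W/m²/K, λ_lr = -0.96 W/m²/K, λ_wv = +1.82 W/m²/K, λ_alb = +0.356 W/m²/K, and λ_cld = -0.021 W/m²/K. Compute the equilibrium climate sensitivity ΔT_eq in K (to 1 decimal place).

Net feedback parameter λ = (−3) + (-0.96) + (+1.82) + (+0.356) + (-0.021) = -1.805 W/m²/K.
ΔT = −F/λ = −2.83/(-1.805) = 1.6 K.

1.6 K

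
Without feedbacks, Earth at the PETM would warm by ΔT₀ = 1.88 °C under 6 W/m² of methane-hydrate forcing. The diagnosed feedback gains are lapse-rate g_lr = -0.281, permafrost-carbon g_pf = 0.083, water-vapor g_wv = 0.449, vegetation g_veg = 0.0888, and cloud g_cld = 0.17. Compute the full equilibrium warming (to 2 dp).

3.84 °C

Total gain g = -0.281 + 0.083 + 0.449 + 0.0888 + 0.17 = 0.5098.
Amplification A = 1/(1 − 0.5098) = 2.04.
ΔT = 1.88 × 2.04 = 3.84 °C.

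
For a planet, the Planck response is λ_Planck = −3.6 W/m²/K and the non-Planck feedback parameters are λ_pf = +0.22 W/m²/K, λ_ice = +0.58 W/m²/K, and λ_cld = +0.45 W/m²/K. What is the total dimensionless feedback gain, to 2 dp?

Convert to gains: g_pf = 0.22/3.6 = 0.06111; g_ice = 0.58/3.6 = 0.1611; g_cld = 0.45/3.6 = 0.125.
Total gain g = 0.34721.

0.35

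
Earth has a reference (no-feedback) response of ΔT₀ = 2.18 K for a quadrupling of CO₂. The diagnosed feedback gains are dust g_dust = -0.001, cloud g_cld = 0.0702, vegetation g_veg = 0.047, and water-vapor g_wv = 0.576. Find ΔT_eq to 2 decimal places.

7.08 K

Total gain g = -0.001 + 0.0702 + 0.047 + 0.576 = 0.6922.
Amplification A = 1/(1 − 0.6922) = 3.249.
ΔT = 2.18 × 3.249 = 7.08 K.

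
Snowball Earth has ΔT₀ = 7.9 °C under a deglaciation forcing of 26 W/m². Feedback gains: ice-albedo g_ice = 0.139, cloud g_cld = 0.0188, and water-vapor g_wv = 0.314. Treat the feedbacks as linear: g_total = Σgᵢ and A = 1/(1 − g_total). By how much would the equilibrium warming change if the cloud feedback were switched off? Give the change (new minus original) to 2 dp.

Original: g = 0.4718, ΔT = 7.9/(1−0.4718) = 14.9565 °C.
Without cloud: g' = 0.453, ΔT' = 7.9/(1−0.453) = 14.4424 °C.
Change = 14.4424 − 14.9565 = -0.51 °C.

-0.51 °C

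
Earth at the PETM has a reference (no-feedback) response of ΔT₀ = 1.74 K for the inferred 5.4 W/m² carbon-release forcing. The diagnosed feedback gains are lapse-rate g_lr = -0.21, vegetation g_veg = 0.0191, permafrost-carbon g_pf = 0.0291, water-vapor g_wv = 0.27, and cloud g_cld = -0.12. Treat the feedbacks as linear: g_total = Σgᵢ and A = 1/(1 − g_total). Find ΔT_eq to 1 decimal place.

Total gain g = -0.21 + 0.0191 + 0.0291 + 0.27 − 0.12 = -0.0118.
Amplification A = 1/(1 + 0.0118) = 0.9883.
ΔT = 1.74 × 0.9883 = 1.7 K.

1.7 K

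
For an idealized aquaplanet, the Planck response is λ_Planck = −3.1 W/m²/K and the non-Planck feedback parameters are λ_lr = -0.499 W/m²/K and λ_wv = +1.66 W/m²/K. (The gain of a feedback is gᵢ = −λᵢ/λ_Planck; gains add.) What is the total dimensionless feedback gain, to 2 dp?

0.37

Convert to gains: g_lr = -0.499/3.1 = -0.161; g_wv = 1.66/3.1 = 0.5355.
Total gain g = 0.3745.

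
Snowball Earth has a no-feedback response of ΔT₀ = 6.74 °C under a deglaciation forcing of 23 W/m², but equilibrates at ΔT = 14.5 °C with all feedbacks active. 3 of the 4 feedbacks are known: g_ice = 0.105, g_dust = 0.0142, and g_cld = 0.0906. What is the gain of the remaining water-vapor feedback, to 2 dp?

0.33

Amplification A = ΔT/ΔT₀ = 14.5/6.74 = 2.151.
Total gain g = 1 − 1/A = 1 − 1/2.151 = 0.5351.
Known gains sum to 0.105 + 0.0142 + 0.0906 = 0.2098.
g_wv = 0.5351 − 0.2098 = 0.33.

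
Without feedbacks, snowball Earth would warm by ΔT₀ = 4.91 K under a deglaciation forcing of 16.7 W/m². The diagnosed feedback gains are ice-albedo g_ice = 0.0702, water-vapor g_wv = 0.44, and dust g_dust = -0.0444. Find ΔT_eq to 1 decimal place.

9.2 K

Total gain g = 0.0702 + 0.44 − 0.0444 = 0.4658.
Amplification A = 1/(1 − 0.4658) = 1.872.
ΔT = 4.91 × 1.872 = 9.2 K.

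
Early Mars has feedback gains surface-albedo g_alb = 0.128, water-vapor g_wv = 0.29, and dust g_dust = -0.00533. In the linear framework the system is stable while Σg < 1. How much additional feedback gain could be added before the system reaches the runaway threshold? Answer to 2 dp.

0.59

Current total gain = 0.128 + 0.29 − 0.00533 = 0.41267.
Margin to runaway = 1 − 0.41267 = 0.59.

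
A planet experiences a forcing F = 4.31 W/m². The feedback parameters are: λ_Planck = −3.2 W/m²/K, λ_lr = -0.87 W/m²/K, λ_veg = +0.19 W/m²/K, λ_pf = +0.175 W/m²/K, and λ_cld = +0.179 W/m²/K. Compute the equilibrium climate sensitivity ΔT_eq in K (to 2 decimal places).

1.22 K

Net feedback parameter λ = (−3.2) + (-0.87) + (+0.19) + (+0.175) + (+0.179) = -3.526 W/m²/K.
ΔT = −F/λ = −4.31/(-3.526) = 1.22 K.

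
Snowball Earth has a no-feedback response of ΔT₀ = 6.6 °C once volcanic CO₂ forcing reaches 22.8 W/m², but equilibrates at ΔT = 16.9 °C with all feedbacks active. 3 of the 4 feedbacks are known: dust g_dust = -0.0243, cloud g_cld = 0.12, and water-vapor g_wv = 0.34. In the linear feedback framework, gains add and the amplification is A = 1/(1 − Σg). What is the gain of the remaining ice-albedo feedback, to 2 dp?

Amplification A = ΔT/ΔT₀ = 16.9/6.6 = 2.561.
Total gain g = 1 − 1/A = 1 − 1/2.561 = 0.6095.
Known gains sum to -0.0243 + 0.12 + 0.34 = 0.4357.
g_ice = 0.6095 − 0.4357 = 0.17.

0.17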